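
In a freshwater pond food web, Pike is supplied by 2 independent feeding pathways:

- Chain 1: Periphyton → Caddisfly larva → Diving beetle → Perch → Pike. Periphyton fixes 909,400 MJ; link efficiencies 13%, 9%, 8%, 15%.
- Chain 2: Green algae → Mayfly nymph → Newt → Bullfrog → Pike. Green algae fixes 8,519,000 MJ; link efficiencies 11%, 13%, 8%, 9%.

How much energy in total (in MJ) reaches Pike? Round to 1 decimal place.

Chain 1: 909400 × 0.13 × 0.09 × 0.08 × 0.15 = 127.67976 MJ
Chain 2: 8519000 × 0.11 × 0.13 × 0.08 × 0.09 = 877.11624 MJ
Total at Pike: 127.67976 + 877.11624 = 1004.796 MJ

1004.8 MJ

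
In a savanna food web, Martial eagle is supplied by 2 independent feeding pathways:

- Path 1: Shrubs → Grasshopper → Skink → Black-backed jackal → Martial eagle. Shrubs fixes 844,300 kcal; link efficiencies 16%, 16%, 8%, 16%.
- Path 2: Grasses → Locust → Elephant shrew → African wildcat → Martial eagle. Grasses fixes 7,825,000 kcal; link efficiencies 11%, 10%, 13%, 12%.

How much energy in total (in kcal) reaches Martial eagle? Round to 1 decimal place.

1619.4 kcal

Path 1: 844300 × 0.16 × 0.16 × 0.08 × 0.16 = 276.660224 kcal
Path 2: 7825000 × 0.11 × 0.1 × 0.13 × 0.12 = 1342.77 kcal
Total at Martial eagle: 276.660224 + 1342.77 = 1619.430224 kcal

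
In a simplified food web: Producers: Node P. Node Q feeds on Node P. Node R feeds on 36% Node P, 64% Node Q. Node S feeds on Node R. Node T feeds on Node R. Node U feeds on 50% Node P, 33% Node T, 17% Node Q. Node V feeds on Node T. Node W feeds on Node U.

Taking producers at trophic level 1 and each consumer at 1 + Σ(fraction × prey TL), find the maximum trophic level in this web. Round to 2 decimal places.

4.64

Node Q: 1 + 1 = 2
Node R: 1 + (0.36×1 + 0.64×2) = 2.64
Node S: 1 + 2.64 = 3.64
Node T: 1 + 2.64 = 3.64
Node U: 1 + (0.5×1 + 0.33×3.64 + 0.17×2) = 3.0412
Node V: 1 + 3.64 = 4.64
Node W: 1 + 3.0412 = 4.0412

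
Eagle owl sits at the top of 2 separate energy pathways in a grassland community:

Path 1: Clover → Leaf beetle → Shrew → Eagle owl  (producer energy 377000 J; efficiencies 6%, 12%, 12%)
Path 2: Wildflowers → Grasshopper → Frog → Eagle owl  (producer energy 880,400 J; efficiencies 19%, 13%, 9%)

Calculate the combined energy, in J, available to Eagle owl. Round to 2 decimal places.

Path 1: 377000 × 0.06 × 0.12 × 0.12 = 325.728 J
Path 2: 880400 × 0.19 × 0.13 × 0.09 = 1957.1292 J
Total at Eagle owl: 325.728 + 1957.1292 = 2282.8572 J

2282.86 J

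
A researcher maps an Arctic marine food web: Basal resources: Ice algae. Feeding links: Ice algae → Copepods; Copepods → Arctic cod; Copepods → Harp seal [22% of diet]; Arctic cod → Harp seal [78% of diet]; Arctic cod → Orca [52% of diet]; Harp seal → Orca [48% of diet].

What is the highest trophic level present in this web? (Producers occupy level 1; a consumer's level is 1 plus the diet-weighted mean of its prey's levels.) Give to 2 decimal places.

Copepods: 1 + 1 = 2
Arctic cod: 1 + 2 = 3
Harp seal: 1 + (0.22×2 + 0.78×3) = 3.78
Orca: 1 + (0.52×3 + 0.48×3.78) = 4.3744

4.37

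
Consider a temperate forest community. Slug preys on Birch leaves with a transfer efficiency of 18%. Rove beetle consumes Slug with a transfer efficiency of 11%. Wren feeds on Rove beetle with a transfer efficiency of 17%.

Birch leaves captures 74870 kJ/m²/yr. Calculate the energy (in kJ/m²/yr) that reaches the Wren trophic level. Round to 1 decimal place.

252.0 kJ/m²/yr

Slug: 74870 × 0.18 = 13476.6 kJ/m²/yr
Rove beetle: 13476.6 × 0.11 = 1482.426 kJ/m²/yr
Wren: 1482.426 × 0.17 = 252.01242 kJ/m²/yr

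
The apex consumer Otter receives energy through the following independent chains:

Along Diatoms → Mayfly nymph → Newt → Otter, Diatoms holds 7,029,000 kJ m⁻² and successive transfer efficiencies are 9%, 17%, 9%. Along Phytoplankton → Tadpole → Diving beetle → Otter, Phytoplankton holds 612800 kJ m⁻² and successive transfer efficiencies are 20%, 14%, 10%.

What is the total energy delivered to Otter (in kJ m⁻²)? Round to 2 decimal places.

11394.77 kJ m⁻²

Via Diatoms: 7029000 × 0.09 × 0.17 × 0.09 = 9678.933 kJ m⁻²
Via Phytoplankton: 612800 × 0.2 × 0.14 × 0.1 = 1715.84 kJ m⁻²
Total at Otter: 9678.933 + 1715.84 = 11394.773 kJ m⁻²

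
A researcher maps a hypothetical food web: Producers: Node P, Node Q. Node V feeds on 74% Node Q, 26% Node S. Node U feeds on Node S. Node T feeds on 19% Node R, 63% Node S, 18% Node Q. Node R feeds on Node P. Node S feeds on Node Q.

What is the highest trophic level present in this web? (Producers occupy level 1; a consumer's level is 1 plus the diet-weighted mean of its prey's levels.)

Node R: 1 + 1 = 2
Node S: 1 + 1 = 2
Node T: 1 + (0.19×2 + 0.63×2 + 0.18×1) = 2.82
Node U: 1 + 2 = 3
Node V: 1 + (0.74×1 + 0.26×2) = 2.26

3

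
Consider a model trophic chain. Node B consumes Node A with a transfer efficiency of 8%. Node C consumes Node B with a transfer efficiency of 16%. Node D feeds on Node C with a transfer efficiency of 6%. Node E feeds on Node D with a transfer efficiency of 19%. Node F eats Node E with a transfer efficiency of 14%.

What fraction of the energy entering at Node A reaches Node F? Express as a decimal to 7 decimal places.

Product of link efficiencies: 0.08 × 0.16 × 0.06 × 0.19 × 0.14 = 0.0000204288

0.0000204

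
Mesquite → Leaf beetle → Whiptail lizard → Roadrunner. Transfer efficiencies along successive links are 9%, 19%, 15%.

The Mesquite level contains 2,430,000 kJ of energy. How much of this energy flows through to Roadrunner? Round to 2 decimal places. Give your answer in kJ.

6232.95 kJ

Leaf beetle: 2430000 × 0.09 = 218700 kJ
Whiptail lizard: 218700 × 0.19 = 41553 kJ
Roadrunner: 41553 × 0.15 = 6232.95 kJ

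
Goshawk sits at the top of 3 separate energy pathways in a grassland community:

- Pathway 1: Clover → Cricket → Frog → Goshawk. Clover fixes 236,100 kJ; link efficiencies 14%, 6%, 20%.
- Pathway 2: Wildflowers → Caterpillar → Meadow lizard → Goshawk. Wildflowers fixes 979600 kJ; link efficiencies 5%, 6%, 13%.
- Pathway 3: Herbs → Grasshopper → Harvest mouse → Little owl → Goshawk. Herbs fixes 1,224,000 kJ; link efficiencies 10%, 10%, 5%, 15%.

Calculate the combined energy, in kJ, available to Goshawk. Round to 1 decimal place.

870.5 kJ

Pathway 1: 236100 × 0.14 × 0.06 × 0.2 = 396.648 kJ
Pathway 2: 979600 × 0.05 × 0.06 × 0.13 = 382.044 kJ
Pathway 3: 1224000 × 0.1 × 0.1 × 0.05 × 0.15 = 91.8 kJ
Total at Goshawk: 396.648 + 382.044 + 91.8 = 870.492 kJ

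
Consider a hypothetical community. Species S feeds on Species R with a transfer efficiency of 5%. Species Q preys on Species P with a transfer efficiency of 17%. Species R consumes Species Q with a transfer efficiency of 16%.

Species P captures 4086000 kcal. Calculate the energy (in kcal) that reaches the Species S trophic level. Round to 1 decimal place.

5557.0 kcal

Species Q: 4086000 × 0.17 = 694620 kcal
Species R: 694620 × 0.16 = 111139.2 kcal
Species S: 111139.2 × 0.05 = 5556.96 kcal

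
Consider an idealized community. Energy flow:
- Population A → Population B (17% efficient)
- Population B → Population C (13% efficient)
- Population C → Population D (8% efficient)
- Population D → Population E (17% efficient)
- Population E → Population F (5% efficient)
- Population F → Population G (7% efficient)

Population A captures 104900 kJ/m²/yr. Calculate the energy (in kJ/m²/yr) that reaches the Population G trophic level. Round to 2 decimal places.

0.11 kJ/m²/yr

Population B: 104900 × 0.17 = 17833 kJ/m²/yr
Population C: 17833 × 0.13 = 2318.29 kJ/m²/yr
Population D: 2318.29 × 0.08 = 185.4632 kJ/m²/yr
Population E: 185.4632 × 0.17 = 31.528744 kJ/m²/yr
Population F: 31.528744 × 0.05 = 1.5764372 kJ/m²/yr
Population G: 1.5764372 × 0.07 = 0.110350604 kJ/m²/yr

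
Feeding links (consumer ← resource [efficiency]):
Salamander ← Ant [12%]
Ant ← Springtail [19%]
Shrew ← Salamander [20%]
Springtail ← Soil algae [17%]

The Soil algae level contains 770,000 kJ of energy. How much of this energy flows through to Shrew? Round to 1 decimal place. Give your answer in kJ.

596.9 kJ

Springtail: 770000 × 0.17 = 130900 kJ
Ant: 130900 × 0.19 = 24871 kJ
Salamander: 24871 × 0.12 = 2984.52 kJ
Shrew: 2984.52 × 0.2 = 596.904 kJ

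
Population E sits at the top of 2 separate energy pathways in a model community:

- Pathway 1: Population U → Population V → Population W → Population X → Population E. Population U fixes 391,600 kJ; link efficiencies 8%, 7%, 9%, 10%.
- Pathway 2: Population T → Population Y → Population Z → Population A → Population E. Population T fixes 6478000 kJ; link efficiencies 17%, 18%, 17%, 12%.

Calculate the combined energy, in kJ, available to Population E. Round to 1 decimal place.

4063.6 kJ

Pathway 1: 391600 × 0.08 × 0.07 × 0.09 × 0.1 = 19.73664 kJ
Pathway 2: 6478000 × 0.17 × 0.18 × 0.17 × 0.12 = 4043.82672 kJ
Total at Population E: 19.73664 + 4043.82672 = 4063.56336 kJ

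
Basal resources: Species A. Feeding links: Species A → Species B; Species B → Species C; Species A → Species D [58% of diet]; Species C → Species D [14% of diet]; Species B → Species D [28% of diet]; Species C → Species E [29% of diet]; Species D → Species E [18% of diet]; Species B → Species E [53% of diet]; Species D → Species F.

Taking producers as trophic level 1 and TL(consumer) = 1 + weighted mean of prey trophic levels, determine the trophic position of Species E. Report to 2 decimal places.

3.39

Species B: 1 + 1 = 2
Species C: 1 + 2 = 3
Species D: 1 + (0.58×1 + 0.14×3 + 0.28×2) = 2.56
Species E: 1 + (0.29×3 + 0.18×2.56 + 0.53×2) = 3.3908
Species F: 1 + 2.56 = 3.56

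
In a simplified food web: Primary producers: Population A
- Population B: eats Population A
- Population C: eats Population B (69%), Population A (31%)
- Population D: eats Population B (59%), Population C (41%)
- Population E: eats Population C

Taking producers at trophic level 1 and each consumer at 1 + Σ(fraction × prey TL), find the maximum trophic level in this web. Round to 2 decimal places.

Population B: 1 + 1 = 2
Population C: 1 + (0.69×2 + 0.31×1) = 2.69
Population D: 1 + (0.59×2 + 0.41×2.69) = 3.2829
Population E: 1 + 2.69 = 3.69

3.69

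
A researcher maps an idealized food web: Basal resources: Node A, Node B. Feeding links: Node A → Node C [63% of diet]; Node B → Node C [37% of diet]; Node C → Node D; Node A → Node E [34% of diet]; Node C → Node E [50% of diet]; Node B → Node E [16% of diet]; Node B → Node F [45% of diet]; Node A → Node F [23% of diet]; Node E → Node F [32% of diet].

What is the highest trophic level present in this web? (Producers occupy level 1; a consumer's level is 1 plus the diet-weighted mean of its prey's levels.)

3

Node C: 1 + (0.63×1 + 0.37×1) = 2
Node D: 1 + 2 = 3
Node E: 1 + (0.34×1 + 0.5×2 + 0.16×1) = 2.5
Node F: 1 + (0.45×1 + 0.23×1 + 0.32×2.5) = 2.48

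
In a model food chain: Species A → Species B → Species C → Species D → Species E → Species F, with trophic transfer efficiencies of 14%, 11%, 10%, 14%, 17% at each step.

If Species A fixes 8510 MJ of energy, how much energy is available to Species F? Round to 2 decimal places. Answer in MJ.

0.31 MJ

Species B: 8510 × 0.14 = 1191.4 MJ
Species C: 1191.4 × 0.11 = 131.054 MJ
Species D: 131.054 × 0.1 = 13.1054 MJ
Species E: 13.1054 × 0.14 = 1.834756 MJ
Species F: 1.834756 × 0.17 = 0.31190852 MJ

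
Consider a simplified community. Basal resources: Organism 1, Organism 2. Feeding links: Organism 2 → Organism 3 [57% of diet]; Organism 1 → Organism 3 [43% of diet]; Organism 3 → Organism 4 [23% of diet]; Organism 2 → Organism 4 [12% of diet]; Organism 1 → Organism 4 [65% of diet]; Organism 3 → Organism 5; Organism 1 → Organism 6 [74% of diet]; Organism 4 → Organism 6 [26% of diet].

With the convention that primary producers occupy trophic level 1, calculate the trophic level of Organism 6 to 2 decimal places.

2.32

Organism 3: 1 + (0.57×1 + 0.43×1) = 2
Organism 4: 1 + (0.23×2 + 0.12×1 + 0.65×1) = 2.23
Organism 5: 1 + 2 = 3
Organism 6: 1 + (0.74×1 + 0.26×2.23) = 2.3198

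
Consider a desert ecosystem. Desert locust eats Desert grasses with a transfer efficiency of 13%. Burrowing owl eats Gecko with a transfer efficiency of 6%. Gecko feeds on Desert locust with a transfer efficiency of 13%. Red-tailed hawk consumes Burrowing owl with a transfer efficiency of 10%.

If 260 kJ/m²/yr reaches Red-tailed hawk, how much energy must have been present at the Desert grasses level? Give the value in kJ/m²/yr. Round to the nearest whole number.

2564103 kJ/m²/yr

Cumulative transfer efficiency: 0.13 × 0.13 × 0.06 × 0.1 = 0.0001014
Desert grasses energy = 260 / 0.0001014 = 2564103 kJ/m²/yr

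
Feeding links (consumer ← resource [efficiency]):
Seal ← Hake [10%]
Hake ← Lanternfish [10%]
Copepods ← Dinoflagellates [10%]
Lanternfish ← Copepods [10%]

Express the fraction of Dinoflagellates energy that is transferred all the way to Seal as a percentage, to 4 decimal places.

Product of link efficiencies: 0.1 × 0.1 × 0.1 × 0.1 = 0.0001
As a percentage: 0.0001 × 100 = 0.0100%

0.0100%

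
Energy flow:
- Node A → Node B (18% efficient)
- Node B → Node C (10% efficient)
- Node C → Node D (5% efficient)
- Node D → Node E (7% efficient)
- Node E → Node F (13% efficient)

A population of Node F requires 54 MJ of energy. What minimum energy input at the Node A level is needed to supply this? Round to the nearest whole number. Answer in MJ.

Cumulative transfer efficiency: 0.18 × 0.1 × 0.05 × 0.07 × 0.13 = 0.00000819
Node A energy = 54 / 0.00000819 = 6593407 MJ

6593407 MJ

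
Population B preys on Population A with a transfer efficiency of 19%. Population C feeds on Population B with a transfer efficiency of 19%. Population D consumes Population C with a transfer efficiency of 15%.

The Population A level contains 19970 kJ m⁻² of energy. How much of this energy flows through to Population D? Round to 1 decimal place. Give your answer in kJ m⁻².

Population B: 19970 × 0.19 = 3794.3 kJ m⁻²
Population C: 3794.3 × 0.19 = 720.917 kJ m⁻²
Population D: 720.917 × 0.15 = 108.13755 kJ m⁻²

108.1 kJ m⁻²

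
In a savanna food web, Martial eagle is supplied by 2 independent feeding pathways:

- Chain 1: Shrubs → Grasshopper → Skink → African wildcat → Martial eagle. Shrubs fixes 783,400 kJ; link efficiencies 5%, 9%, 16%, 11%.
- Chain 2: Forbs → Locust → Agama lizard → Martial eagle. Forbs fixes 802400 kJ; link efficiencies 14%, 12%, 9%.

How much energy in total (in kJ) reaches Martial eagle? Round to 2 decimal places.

Chain 1: 783400 × 0.05 × 0.09 × 0.16 × 0.11 = 62.04528 kJ
Chain 2: 802400 × 0.14 × 0.12 × 0.09 = 1213.2288 kJ
Total at Martial eagle: 62.04528 + 1213.2288 = 1275.27408 kJ

1275.27 kJ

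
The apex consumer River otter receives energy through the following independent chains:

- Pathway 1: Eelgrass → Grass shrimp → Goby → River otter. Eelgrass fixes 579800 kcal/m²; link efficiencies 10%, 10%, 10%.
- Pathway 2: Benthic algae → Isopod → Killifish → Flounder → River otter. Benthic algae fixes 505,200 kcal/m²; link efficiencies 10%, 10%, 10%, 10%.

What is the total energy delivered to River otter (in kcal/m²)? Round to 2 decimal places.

Pathway 1: 579800 × 0.1 × 0.1 × 0.1 = 579.8 kcal/m²
Pathway 2: 505200 × 0.1 × 0.1 × 0.1 × 0.1 = 50.52 kcal/m²
Total at River otter: 579.8 + 50.52 = 630.32 kcal/m²

630.32 kcal/m²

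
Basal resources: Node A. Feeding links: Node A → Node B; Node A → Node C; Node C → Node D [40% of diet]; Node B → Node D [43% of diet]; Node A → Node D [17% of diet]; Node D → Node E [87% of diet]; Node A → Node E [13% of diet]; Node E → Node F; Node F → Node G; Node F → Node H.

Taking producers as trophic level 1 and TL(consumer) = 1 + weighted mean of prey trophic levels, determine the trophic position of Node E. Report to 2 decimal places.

3.59

Node B: 1 + 1 = 2
Node C: 1 + 1 = 2
Node D: 1 + (0.4×2 + 0.43×2 + 0.17×1) = 2.83
Node E: 1 + (0.87×2.83 + 0.13×1) = 3.5921
Node F: 1 + 3.5921 = 4.5921
Node G: 1 + 4.5921 = 5.5921
Node H: 1 + 4.5921 = 5.5921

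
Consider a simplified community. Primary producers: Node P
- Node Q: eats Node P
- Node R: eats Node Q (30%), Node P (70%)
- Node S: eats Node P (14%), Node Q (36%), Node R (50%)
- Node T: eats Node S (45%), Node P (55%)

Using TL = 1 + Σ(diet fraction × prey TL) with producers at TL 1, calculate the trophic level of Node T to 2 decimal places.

2.90

Node Q: 1 + 1 = 2
Node R: 1 + (0.3×2 + 0.7×1) = 2.3
Node S: 1 + (0.14×1 + 0.36×2 + 0.5×2.3) = 3.01
Node T: 1 + (0.45×3.01 + 0.55×1) = 2.9045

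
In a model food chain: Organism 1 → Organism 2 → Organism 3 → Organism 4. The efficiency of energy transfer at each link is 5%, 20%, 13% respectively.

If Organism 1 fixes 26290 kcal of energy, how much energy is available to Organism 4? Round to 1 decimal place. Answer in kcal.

34.2 kcal

Organism 2: 26290 × 0.05 = 1314.5 kcal
Organism 3: 1314.5 × 0.2 = 262.9 kcal
Organism 4: 262.9 × 0.13 = 34.177 kcal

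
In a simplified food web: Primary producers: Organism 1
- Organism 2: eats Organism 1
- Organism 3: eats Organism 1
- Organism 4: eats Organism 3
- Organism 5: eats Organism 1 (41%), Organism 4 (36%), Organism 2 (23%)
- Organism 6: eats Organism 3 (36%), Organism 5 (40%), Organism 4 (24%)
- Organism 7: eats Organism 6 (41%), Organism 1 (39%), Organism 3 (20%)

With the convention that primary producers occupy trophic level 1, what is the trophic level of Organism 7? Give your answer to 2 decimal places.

Organism 2: 1 + 1 = 2
Organism 3: 1 + 1 = 2
Organism 4: 1 + 2 = 3
Organism 5: 1 + (0.41×1 + 0.36×3 + 0.23×2) = 2.95
Organism 6: 1 + (0.36×2 + 0.4×2.95 + 0.24×3) = 3.62
Organism 7: 1 + (0.41×3.62 + 0.39×1 + 0.2×2) = 3.2742

3.27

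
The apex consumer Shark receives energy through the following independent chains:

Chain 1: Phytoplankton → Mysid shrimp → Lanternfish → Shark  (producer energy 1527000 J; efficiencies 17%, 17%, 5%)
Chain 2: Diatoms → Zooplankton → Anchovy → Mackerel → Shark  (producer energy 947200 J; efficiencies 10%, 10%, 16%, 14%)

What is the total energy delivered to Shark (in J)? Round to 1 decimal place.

Chain 1: 1527000 × 0.17 × 0.17 × 0.05 = 2206.515 J
Chain 2: 947200 × 0.1 × 0.1 × 0.16 × 0.14 = 212.1728 J
Total at Shark: 2206.515 + 212.1728 = 2418.6878 J

2418.7 J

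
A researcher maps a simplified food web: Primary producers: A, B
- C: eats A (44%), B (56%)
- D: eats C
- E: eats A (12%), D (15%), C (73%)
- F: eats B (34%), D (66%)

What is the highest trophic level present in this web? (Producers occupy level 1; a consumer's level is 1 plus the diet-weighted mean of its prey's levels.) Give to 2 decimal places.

3.32

C: 1 + (0.44×1 + 0.56×1) = 2
D: 1 + 2 = 3
E: 1 + (0.12×1 + 0.15×3 + 0.73×2) = 3.03
F: 1 + (0.34×1 + 0.66×3) = 3.32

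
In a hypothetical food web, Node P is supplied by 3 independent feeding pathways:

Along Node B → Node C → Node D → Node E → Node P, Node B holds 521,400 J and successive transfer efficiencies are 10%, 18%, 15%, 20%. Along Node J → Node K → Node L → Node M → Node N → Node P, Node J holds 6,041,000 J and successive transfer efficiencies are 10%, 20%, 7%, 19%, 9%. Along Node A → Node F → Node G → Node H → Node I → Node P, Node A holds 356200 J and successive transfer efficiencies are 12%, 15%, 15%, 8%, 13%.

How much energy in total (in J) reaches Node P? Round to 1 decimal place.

436.2 J

Via Node B: 521400 × 0.1 × 0.18 × 0.15 × 0.2 = 281.556 J
Via Node J: 6041000 × 0.1 × 0.2 × 0.07 × 0.19 × 0.09 = 144.62154 J
Via Node A: 356200 × 0.12 × 0.15 × 0.15 × 0.08 × 0.13 = 10.002096 J
Total at Node P: 281.556 + 144.62154 + 10.002096 = 436.179636 J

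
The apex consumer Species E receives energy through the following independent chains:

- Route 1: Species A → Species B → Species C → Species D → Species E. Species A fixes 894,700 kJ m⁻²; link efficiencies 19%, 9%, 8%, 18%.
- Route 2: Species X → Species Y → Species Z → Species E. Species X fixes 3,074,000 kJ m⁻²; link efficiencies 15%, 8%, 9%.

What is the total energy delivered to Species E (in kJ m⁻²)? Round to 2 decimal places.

3540.23 kJ m⁻²

Route 1: 894700 × 0.19 × 0.09 × 0.08 × 0.18 = 220.310928 kJ m⁻²
Route 2: 3074000 × 0.15 × 0.08 × 0.09 = 3319.92 kJ m⁻²
Total at Species E: 220.310928 + 3319.92 = 3540.230928 kJ m⁻²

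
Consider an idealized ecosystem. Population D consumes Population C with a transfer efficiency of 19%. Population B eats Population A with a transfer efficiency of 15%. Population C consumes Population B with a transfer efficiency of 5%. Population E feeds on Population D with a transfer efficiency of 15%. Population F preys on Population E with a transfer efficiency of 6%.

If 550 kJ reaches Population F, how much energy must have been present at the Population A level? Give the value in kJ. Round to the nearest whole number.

42884990 kJ

Cumulative transfer efficiency: 0.15 × 0.05 × 0.19 × 0.15 × 0.06 = 0.000012825
Population A energy = 550 / 0.000012825 = 42884990 kJ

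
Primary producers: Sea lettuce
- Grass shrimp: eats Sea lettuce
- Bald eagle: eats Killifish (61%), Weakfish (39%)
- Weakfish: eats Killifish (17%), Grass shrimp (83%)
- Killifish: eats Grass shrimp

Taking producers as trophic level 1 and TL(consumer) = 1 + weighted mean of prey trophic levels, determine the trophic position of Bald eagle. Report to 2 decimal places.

Grass shrimp: 1 + 1 = 2
Killifish: 1 + 2 = 3
Weakfish: 1 + (0.17×3 + 0.83×2) = 3.17
Bald eagle: 1 + (0.61×3 + 0.39×3.17) = 4.0663

4.07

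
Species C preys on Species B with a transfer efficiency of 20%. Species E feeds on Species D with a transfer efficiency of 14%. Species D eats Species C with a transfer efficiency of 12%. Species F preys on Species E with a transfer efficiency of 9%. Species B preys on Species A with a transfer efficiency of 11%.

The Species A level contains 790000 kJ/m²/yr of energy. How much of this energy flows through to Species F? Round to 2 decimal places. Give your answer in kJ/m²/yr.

Species B: 790000 × 0.11 = 86900 kJ/m²/yr
Species C: 86900 × 0.2 = 17380 kJ/m²/yr
Species D: 17380 × 0.12 = 2085.6 kJ/m²/yr
Species E: 2085.6 × 0.14 = 291.984 kJ/m²/yr
Species F: 291.984 × 0.09 = 26.27856 kJ/m²/yr

26.28 kJ/m²/yr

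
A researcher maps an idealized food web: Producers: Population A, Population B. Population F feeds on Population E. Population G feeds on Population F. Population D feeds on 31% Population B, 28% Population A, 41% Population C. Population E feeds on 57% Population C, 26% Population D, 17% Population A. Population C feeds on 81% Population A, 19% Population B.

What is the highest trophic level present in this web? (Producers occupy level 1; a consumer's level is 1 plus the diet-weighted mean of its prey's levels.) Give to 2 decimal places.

Population C: 1 + (0.81×1 + 0.19×1) = 2
Population D: 1 + (0.31×1 + 0.28×1 + 0.41×2) = 2.41
Population E: 1 + (0.57×2 + 0.26×2.41 + 0.17×1) = 2.9366
Population F: 1 + 2.9366 = 3.9366
Population G: 1 + 3.9366 = 4.9366

4.94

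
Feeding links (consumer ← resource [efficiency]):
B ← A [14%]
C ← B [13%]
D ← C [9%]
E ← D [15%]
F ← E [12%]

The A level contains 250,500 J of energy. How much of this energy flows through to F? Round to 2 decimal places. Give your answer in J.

B: 250500 × 0.14 = 35070 J
C: 35070 × 0.13 = 4559.1 J
D: 4559.1 × 0.09 = 410.319 J
E: 410.319 × 0.15 = 61.54785 J
F: 61.54785 × 0.12 = 7.385742 J

7.39 J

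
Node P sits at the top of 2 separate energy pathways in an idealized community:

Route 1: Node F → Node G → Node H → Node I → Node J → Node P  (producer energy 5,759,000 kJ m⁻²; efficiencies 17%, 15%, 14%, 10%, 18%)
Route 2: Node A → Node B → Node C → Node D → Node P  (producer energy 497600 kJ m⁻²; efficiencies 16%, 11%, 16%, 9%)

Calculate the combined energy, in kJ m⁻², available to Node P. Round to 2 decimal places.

Route 1: 5759000 × 0.17 × 0.15 × 0.14 × 0.1 × 0.18 = 370.07334 kJ m⁻²
Route 2: 497600 × 0.16 × 0.11 × 0.16 × 0.09 = 126.111744 kJ m⁻²
Total at Node P: 370.07334 + 126.111744 = 496.185084 kJ m⁻²

496.19 kJ m⁻²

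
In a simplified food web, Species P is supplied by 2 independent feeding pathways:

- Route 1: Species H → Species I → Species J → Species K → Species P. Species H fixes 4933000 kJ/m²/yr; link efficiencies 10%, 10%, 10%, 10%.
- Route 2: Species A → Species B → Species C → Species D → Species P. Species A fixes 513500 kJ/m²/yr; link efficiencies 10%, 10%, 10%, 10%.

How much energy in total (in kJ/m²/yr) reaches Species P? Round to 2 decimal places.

544.65 kJ/m²/yr

Route 1: 4933000 × 0.1 × 0.1 × 0.1 × 0.1 = 493.3 kJ/m²/yr
Route 2: 513500 × 0.1 × 0.1 × 0.1 × 0.1 = 51.35 kJ/m²/yr
Total at Species P: 493.3 + 51.35 = 544.65 kJ/m²/yr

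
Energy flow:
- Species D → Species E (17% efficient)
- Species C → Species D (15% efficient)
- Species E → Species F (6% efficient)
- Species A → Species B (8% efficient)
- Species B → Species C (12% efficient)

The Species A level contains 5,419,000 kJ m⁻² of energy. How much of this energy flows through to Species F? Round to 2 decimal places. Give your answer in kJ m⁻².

79.59 kJ m⁻²

Species B: 5419000 × 0.08 = 433520 kJ m⁻²
Species C: 433520 × 0.12 = 52022.4 kJ m⁻²
Species D: 52022.4 × 0.15 = 7803.36 kJ m⁻²
Species E: 7803.36 × 0.17 = 1326.5712 kJ m⁻²
Species F: 1326.5712 × 0.06 = 79.594272 kJ m⁻²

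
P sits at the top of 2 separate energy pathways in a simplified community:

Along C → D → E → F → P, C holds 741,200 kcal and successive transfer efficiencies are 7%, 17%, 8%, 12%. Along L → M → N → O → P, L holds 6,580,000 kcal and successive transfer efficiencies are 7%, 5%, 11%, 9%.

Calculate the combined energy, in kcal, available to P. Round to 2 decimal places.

Via C: 741200 × 0.07 × 0.17 × 0.08 × 0.12 = 84.674688 kcal
Via L: 6580000 × 0.07 × 0.05 × 0.11 × 0.09 = 227.997 kcal
Total at P: 84.674688 + 227.997 = 312.671688 kcal

312.67 kcal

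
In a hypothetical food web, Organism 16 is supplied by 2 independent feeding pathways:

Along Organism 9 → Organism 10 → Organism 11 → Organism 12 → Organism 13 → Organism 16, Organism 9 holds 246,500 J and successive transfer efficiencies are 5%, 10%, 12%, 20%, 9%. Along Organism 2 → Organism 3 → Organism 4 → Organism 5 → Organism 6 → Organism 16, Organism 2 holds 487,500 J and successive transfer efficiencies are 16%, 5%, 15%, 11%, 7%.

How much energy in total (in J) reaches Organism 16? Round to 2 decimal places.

Via Organism 9: 246500 × 0.05 × 0.1 × 0.12 × 0.2 × 0.09 = 2.6622 J
Via Organism 2: 487500 × 0.16 × 0.05 × 0.15 × 0.11 × 0.07 = 4.5045 J
Total at Organism 16: 2.6622 + 4.5045 = 7.1667 J

7.17 J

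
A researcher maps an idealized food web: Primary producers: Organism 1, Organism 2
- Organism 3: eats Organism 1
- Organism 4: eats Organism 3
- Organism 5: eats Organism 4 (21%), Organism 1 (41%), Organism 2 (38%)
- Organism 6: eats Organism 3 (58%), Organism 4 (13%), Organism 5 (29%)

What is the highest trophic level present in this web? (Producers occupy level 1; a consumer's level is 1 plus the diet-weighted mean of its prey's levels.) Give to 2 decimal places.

Organism 3: 1 + 1 = 2
Organism 4: 1 + 2 = 3
Organism 5: 1 + (0.21×3 + 0.41×1 + 0.38×1) = 2.42
Organism 6: 1 + (0.58×2 + 0.13×3 + 0.29×2.42) = 3.2518

3.25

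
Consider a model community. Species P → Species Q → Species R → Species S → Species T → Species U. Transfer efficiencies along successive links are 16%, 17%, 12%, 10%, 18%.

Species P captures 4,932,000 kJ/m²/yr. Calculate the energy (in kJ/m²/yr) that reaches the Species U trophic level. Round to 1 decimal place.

289.8 kJ/m²/yr

Species Q: 4932000 × 0.16 = 789120 kJ/m²/yr
Species R: 789120 × 0.17 = 134150.4 kJ/m²/yr
Species S: 134150.4 × 0.12 = 16098.048 kJ/m²/yr
Species T: 16098.048 × 0.1 = 1609.8048 kJ/m²/yr
Species U: 1609.8048 × 0.18 = 289.764864 kJ/m²/yr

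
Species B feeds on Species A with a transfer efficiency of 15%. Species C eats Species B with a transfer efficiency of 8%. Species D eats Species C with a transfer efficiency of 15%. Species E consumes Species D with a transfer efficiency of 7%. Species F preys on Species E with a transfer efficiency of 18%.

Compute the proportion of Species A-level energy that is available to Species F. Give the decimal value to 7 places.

0.0000227

Product of link efficiencies: 0.15 × 0.08 × 0.15 × 0.07 × 0.18 = 0.00002268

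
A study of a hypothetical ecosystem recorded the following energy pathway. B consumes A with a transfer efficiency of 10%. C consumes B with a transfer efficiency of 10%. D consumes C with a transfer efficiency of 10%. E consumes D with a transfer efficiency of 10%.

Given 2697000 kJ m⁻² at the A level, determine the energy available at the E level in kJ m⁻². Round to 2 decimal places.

B: 2697000 × 0.1 = 269700 kJ m⁻²
C: 269700 × 0.1 = 26970 kJ m⁻²
D: 26970 × 0.1 = 2697 kJ m⁻²
E: 2697 × 0.1 = 269.7 kJ m⁻²

269.70 kJ m⁻²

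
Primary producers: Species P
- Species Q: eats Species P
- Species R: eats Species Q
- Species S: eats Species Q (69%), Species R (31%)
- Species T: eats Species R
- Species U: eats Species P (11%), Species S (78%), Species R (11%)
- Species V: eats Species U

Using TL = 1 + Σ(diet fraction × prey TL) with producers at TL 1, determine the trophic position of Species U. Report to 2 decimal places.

4.02

Species Q: 1 + 1 = 2
Species R: 1 + 2 = 3
Species S: 1 + (0.69×2 + 0.31×3) = 3.31
Species T: 1 + 3 = 4
Species U: 1 + (0.11×1 + 0.78×3.31 + 0.11×3) = 4.0218
Species V: 1 + 4.0218 = 5.0218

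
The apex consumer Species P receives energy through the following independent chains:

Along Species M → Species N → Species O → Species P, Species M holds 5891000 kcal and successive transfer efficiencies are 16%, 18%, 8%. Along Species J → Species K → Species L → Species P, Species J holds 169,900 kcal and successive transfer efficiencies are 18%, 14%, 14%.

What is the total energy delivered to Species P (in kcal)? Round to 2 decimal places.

14172.27 kcal

Via Species M: 5891000 × 0.16 × 0.18 × 0.08 = 13572.864 kcal
Via Species J: 169900 × 0.18 × 0.14 × 0.14 = 599.4072 kcal
Total at Species P: 13572.864 + 599.4072 = 14172.2712 kcal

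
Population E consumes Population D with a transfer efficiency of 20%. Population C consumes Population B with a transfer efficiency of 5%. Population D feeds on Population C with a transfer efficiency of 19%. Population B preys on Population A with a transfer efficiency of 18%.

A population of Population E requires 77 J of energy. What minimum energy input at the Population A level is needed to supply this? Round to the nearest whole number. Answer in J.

225146 J

Cumulative transfer efficiency: 0.18 × 0.05 × 0.19 × 0.2 = 0.000342
Population A energy = 77 / 0.000342 = 225146 J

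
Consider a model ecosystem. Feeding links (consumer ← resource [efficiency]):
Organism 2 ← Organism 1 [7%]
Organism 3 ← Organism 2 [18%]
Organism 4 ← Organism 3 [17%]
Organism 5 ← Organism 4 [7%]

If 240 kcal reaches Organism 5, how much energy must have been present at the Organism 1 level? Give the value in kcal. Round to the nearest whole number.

1600640 kcal

Cumulative transfer efficiency: 0.07 × 0.18 × 0.17 × 0.07 = 0.00014994
Organism 1 energy = 240 / 0.00014994 = 1600640 kcal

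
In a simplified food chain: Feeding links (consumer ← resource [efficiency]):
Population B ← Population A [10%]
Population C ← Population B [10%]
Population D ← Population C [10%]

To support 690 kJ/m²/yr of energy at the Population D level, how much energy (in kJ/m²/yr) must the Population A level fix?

Cumulative transfer efficiency: 0.1 × 0.1 × 0.1 = 0.001
Population A energy = 690 / 0.001 = 690000 kJ/m²/yr

690000 kJ/m²/yr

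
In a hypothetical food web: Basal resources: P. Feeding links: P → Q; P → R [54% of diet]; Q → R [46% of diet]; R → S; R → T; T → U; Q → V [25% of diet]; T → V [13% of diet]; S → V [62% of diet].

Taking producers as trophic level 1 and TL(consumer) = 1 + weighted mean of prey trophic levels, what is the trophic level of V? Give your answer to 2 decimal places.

4.10

Q: 1 + 1 = 2
R: 1 + (0.54×1 + 0.46×2) = 2.46
S: 1 + 2.46 = 3.46
T: 1 + 2.46 = 3.46
U: 1 + 3.46 = 4.46
V: 1 + (0.25×2 + 0.13×3.46 + 0.62×3.46) = 4.095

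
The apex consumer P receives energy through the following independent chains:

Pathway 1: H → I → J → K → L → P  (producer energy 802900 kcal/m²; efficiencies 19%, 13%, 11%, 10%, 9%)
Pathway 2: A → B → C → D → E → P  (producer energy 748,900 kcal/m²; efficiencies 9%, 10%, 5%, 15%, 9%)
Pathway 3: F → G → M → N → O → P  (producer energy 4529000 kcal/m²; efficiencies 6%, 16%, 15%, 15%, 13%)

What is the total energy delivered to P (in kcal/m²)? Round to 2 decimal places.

Pathway 1: 802900 × 0.19 × 0.13 × 0.11 × 0.1 × 0.09 = 19.6333137 kcal/m²
Pathway 2: 748900 × 0.09 × 0.1 × 0.05 × 0.15 × 0.09 = 4.5495675 kcal/m²
Pathway 3: 4529000 × 0.06 × 0.16 × 0.15 × 0.15 × 0.13 = 127.17432 kcal/m²
Total at P: 19.6333137 + 4.5495675 + 127.17432 = 151.3572012 kcal/m²

151.36 kcal/m²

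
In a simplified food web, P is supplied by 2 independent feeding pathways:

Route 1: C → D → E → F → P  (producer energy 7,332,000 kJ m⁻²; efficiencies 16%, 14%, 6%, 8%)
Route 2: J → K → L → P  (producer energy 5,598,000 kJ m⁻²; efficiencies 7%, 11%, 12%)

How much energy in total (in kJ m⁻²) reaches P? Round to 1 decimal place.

Route 1: 7332000 × 0.16 × 0.14 × 0.06 × 0.08 = 788.33664 kJ m⁻²
Route 2: 5598000 × 0.07 × 0.11 × 0.12 = 5172.552 kJ m⁻²
Total at P: 788.33664 + 5172.552 = 5960.88864 kJ m⁻²

5960.9 kJ m⁻²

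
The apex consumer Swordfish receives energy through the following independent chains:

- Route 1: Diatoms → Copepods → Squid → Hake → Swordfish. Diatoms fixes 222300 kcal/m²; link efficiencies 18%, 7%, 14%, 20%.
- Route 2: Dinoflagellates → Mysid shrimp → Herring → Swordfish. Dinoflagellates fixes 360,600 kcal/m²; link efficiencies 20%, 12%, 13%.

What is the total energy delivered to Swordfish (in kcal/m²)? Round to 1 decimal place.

1203.5 kcal/m²

Route 1: 222300 × 0.18 × 0.07 × 0.14 × 0.2 = 78.42744 kcal/m²
Route 2: 360600 × 0.2 × 0.12 × 0.13 = 1125.072 kcal/m²
Total at Swordfish: 78.42744 + 1125.072 = 1203.49944 kcal/m²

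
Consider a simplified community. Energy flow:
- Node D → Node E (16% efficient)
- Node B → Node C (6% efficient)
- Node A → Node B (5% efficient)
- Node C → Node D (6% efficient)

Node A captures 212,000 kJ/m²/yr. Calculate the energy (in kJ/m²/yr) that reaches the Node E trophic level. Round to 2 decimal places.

6.11 kJ/m²/yr

Node B: 212000 × 0.05 = 10600 kJ/m²/yr
Node C: 10600 × 0.06 = 636 kJ/m²/yr
Node D: 636 × 0.06 = 38.16 kJ/m²/yr
Node E: 38.16 × 0.16 = 6.1056 kJ/m²/yr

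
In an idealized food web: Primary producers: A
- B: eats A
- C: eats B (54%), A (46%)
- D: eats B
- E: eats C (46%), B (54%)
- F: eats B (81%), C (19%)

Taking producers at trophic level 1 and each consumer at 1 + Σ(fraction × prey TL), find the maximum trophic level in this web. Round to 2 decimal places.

B: 1 + 1 = 2
C: 1 + (0.54×2 + 0.46×1) = 2.54
D: 1 + 2 = 3
E: 1 + (0.46×2.54 + 0.54×2) = 3.2484
F: 1 + (0.81×2 + 0.19×2.54) = 3.1026

3.25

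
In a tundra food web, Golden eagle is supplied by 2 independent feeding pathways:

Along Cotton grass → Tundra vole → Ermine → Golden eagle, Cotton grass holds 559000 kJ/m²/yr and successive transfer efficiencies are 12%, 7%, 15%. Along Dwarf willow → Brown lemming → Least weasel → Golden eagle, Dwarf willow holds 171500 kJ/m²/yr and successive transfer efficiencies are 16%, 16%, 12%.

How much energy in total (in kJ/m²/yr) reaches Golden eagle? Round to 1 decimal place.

1231.2 kJ/m²/yr

Via Cotton grass: 559000 × 0.12 × 0.07 × 0.15 = 704.34 kJ/m²/yr
Via Dwarf willow: 171500 × 0.16 × 0.16 × 0.12 = 526.848 kJ/m²/yr
Total at Golden eagle: 704.34 + 526.848 = 1231.188 kJ/m²/yr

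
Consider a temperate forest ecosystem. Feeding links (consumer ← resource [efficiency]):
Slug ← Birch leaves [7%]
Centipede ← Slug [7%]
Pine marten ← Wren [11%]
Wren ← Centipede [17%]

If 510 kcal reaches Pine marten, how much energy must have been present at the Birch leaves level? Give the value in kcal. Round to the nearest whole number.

Cumulative transfer efficiency: 0.07 × 0.07 × 0.17 × 0.11 = 0.00009163
Birch leaves energy = 510 / 0.00009163 = 5565863 kcal

5565863 kcal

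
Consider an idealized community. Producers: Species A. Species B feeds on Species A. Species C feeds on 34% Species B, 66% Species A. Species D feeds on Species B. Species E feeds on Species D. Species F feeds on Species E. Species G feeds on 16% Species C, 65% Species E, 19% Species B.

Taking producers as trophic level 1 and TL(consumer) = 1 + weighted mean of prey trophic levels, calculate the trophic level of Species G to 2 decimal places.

Species B: 1 + 1 = 2
Species C: 1 + (0.34×2 + 0.66×1) = 2.34
Species D: 1 + 2 = 3
Species E: 1 + 3 = 4
Species F: 1 + 4 = 5
Species G: 1 + (0.16×2.34 + 0.65×4 + 0.19×2) = 4.3544

4.35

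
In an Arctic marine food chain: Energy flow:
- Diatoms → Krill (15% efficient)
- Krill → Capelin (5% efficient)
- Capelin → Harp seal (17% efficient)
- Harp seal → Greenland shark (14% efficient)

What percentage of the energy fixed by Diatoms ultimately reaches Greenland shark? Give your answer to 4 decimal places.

Product of link efficiencies: 0.15 × 0.05 × 0.17 × 0.14 = 0.0001785
As a percentage: 0.0001785 × 100 = 0.0179%

0.0179%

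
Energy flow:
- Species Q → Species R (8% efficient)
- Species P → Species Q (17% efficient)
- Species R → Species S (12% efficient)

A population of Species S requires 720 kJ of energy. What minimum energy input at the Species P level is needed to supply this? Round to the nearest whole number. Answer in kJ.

441176 kJ

Cumulative transfer efficiency: 0.17 × 0.08 × 0.12 = 0.001632
Species P energy = 720 / 0.001632 = 441176 kJ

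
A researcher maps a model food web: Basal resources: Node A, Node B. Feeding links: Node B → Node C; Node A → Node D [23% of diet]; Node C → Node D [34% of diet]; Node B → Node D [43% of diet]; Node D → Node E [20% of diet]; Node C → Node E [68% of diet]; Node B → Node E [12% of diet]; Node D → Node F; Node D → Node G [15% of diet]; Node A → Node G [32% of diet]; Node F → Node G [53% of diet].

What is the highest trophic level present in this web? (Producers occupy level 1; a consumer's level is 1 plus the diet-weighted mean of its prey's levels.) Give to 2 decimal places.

Node C: 1 + 1 = 2
Node D: 1 + (0.23×1 + 0.34×2 + 0.43×1) = 2.34
Node E: 1 + (0.2×2.34 + 0.68×2 + 0.12×1) = 2.948
Node F: 1 + 2.34 = 3.34
Node G: 1 + (0.15×2.34 + 0.32×1 + 0.53×3.34) = 3.4412

3.44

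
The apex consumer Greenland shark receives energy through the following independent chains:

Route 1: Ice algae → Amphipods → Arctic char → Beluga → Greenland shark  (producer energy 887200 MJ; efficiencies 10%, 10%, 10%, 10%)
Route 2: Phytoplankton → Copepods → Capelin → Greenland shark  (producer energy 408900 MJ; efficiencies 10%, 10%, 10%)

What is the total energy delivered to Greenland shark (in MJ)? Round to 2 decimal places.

Route 1: 887200 × 0.1 × 0.1 × 0.1 × 0.1 = 88.72 MJ
Route 2: 408900 × 0.1 × 0.1 × 0.1 = 408.9 MJ
Total at Greenland shark: 88.72 + 408.9 = 497.62 MJ

497.62 MJ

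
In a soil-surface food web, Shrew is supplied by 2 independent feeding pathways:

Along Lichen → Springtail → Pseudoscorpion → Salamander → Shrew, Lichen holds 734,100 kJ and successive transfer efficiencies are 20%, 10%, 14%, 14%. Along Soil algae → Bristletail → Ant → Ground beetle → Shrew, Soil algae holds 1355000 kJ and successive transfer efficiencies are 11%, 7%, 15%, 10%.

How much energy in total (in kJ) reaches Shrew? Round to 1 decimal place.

Via Lichen: 734100 × 0.2 × 0.1 × 0.14 × 0.14 = 287.7672 kJ
Via Soil algae: 1355000 × 0.11 × 0.07 × 0.15 × 0.1 = 156.5025 kJ
Total at Shrew: 287.7672 + 156.5025 = 444.2697 kJ

444.3 kJ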